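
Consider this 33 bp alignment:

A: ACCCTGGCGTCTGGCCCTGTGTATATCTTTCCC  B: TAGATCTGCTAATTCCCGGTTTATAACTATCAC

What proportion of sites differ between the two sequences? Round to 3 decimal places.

The sequences differ at 17 of 33 positions.
p = 17/33 = 0.515151… ≈ 0.515 (to 3 d.p.).

0.515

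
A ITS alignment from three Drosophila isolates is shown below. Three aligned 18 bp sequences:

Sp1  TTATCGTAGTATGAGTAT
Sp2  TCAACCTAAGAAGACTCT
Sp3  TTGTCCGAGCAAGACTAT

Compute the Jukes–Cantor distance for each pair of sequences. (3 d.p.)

Sp1–Sp2: 8/18 sites differ → p ≈ 0.444444, d = −0.75 ln(1 − 0.592592) = 0.673455 ≈ 0.673.
Sp1–Sp3: 6/18 sites differ → p ≈ 0.333333, d = −0.75 ln(1 − 0.444444) = 0.440839 ≈ 0.441.
Sp2–Sp3: 7/18 sites differ → p ≈ 0.388889, d = −0.75 ln(1 − 0.518519) = 0.548166 ≈ 0.548.

d(Sp1,Sp2) = 0.673, d(Sp1,Sp3) = 0.441, d(Sp2,Sp3) = 0.548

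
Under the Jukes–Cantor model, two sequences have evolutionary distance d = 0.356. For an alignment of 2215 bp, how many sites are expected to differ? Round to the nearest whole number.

Invert JC69: p = (3/4)(1 − e^(−4d/3)) = 0.75 × (1 − e^(-0.474667)) = 0.75 × (1 − 0.622092) = 0.283431.
Expected differing sites = pL ≈ 0.283431 × 2215 = 627.799665 ≈ 628.

628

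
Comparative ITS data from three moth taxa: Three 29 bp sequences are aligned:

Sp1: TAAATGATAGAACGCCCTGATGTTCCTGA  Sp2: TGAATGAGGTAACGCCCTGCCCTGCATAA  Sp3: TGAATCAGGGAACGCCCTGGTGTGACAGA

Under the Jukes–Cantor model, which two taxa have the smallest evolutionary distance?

Sp1 and Sp3

Sp1–Sp2: 10/29 differ, p = 0.345, d = 0.462.
Sp1–Sp3: 8/29 differ, p = 0.276, d = 0.344.
Sp2–Sp3: 9/29 differ, p = 0.310, d = 0.401.
The smallest distance is between Sp1 and Sp3.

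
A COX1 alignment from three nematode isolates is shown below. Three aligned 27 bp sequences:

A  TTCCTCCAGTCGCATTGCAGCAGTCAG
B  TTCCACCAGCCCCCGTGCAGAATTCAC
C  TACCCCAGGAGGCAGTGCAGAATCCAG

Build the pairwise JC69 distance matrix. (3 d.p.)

A–B: 8/27 sites differ → p ≈ 0.296296, d = −0.75 ln(1 − 0.395061) = 0.376971 ≈ 0.377.
A–C: 10/27 sites differ → p ≈ 0.37037, d = −0.75 ln(1 − 0.493827) = 0.510658 ≈ 0.511.
B–C: 10/27 sites differ → p ≈ 0.37037, d = −0.75 ln(1 − 0.493827) = 0.510658 ≈ 0.511.

d(A,B) = 0.377, d(A,C) = 0.511, d(B,C) = 0.511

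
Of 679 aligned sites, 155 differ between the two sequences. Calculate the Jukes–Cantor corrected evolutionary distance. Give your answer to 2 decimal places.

0.27

p = 155/679 ≈ 0.228277.
d = −(3/4) ln(1 − 4p/3) = −0.75 ln(1 − 0.304369) = −0.75 ln(0.695631)
  = −0.75 × (-0.362936) = 0.272202 substitutions/site.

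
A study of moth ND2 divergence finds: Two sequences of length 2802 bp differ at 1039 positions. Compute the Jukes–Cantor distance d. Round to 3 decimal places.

p = 1039/2802 ≈ 0.370807.
d = −(3/4) ln(1 − 4p/3) = −0.75 ln(1 − 0.494409) = −0.75 ln(0.505591)
  = −0.75 × (-0.682027) = 0.511520 substitutions/site.

0.512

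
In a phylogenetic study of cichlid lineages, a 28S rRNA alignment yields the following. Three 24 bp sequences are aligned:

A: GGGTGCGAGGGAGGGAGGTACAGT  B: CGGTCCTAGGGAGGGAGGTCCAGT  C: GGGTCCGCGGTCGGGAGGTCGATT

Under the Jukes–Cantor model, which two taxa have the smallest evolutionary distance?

A and B

A–B: 4/24 differ, p = 0.167, d = 0.188.
A–C: 7/24 differ, p = 0.292, d = 0.369.
B–C: 7/24 differ, p = 0.292, d = 0.369.
The smallest distance is between A and B.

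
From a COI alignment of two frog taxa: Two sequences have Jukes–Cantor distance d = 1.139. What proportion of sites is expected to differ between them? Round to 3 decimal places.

p = (3/4)(1 − e^(−4d/3)) = 0.75 × (1 − e^(-1.518667)) = 0.75 × (1 − 0.219004) = 0.585747.

0.586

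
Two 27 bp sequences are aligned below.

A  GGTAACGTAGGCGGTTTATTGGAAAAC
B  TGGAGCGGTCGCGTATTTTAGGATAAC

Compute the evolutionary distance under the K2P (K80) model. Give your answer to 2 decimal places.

Of 27 sites, 1 differences are transitions and 10 are transversions, so P = 1/27 ≈ 0.037037 and Q = 10/27 ≈ 0.37037.
Under the Kimura two-parameter model, d = −½ ln(1 − 2P − Q) − ¼ ln(1 − 2Q).
1 − 2P − Q = 0.555556, giving −½ ln(0.555556) = 0.293893.
1 − 2Q = 0.25926, giving −¼ ln(0.25926) = 0.337481.
d = 0.293893 + 0.337481 = 0.631374.

0.63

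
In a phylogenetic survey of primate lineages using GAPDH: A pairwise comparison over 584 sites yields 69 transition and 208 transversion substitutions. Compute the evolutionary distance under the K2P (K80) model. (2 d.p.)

P = 69/584 ≈ 0.118151 and Q = 208/584 ≈ 0.356164.
Under the Kimura two-parameter model, d = −½ ln(1 − 2P − Q) − ¼ ln(1 − 2Q).
1 − 2P − Q = 0.407534, giving −½ ln(0.407534) = 0.448815.
1 − 2Q = 0.287672, giving −¼ ln(0.287672) = 0.311484.
d = 0.448815 + 0.311484 = 0.760299.

0.76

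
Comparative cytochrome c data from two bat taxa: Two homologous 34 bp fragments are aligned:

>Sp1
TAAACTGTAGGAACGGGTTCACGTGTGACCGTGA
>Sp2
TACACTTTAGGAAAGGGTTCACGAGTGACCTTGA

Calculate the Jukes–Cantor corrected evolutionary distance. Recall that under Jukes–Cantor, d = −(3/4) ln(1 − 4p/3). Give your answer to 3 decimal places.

The sequences differ at 5 of 34 sites (3, 7, 14, 24, 31), so p = 5/34 ≈ 0.147059.
d = −(3/4) ln(1 − 4p/3) = −0.75 ln(1 − 0.196079) = −0.75 ln(0.803921)
  = −0.75 × (-0.218254) = 0.163691 substitutions/site.

0.164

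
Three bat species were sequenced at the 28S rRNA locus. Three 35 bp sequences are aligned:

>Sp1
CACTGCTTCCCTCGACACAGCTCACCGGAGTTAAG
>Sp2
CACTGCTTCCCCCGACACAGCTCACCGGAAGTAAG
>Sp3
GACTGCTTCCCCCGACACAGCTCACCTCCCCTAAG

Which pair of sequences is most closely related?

Sp1–Sp2: 3/35 differ, p = 0.086, d = 0.091.
Sp1–Sp3: 7/35 differ, p = 0.200, d = 0.233.
Sp2–Sp3: 6/35 differ, p = 0.171, d = 0.195.
The smallest distance is between Sp1 and Sp2.

Sp1 and Sp2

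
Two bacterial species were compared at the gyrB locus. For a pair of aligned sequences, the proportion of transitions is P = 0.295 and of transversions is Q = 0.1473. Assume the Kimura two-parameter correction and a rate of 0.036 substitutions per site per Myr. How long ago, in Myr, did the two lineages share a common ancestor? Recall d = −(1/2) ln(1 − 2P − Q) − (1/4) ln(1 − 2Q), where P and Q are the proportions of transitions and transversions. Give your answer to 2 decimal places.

10.49

Under the Kimura two-parameter model, d = −½ ln(1 − 2P − Q) − ¼ ln(1 − 2Q).
1 − 2P − Q = 0.2627, giving −½ ln(0.2627) = 0.668371.
1 − 2Q = 0.7054, giving −¼ ln(0.7054) = 0.087248.
d = 0.668371 + 0.087248 = 0.755619.
Under a molecular clock d = 2μt, so t = d/(2μ) = 0.755619 / (2 × 0.036) = 10.49 Myr.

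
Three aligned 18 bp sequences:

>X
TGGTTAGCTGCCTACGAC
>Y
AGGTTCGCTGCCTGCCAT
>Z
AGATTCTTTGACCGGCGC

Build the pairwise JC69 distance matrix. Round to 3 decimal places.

X–Y: 5/18 sites differ → p ≈ 0.277778, d = −0.75 ln(1 − 0.370371) = 0.346968 ≈ 0.347.
X–Z: 11/18 sites differ → p ≈ 0.611111, d = −0.75 ln(1 − 0.814815) = 1.264800 ≈ 1.265.
Y–Z: 8/18 sites differ → p ≈ 0.444444, d = −0.75 ln(1 − 0.592592) = 0.673455 ≈ 0.673.

d(X,Y) = 0.347, d(X,Z) = 1.265, d(Y,Z) = 0.673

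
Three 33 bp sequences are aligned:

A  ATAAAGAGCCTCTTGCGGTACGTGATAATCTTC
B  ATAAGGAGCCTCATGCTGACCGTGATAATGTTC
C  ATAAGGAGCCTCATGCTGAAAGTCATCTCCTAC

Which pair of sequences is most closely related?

A and B

A–B: 6/33 differ, p = 0.182, d = 0.208.
A–C: 10/33 differ, p = 0.303, d = 0.388.
B–C: 8/33 differ, p = 0.242, d = 0.293.
The smallest distance is between A and B.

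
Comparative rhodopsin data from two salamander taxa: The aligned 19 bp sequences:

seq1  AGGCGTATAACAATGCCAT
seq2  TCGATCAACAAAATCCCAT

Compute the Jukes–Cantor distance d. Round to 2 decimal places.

The sequences differ at 9 of 19 sites (1, 2, 4, 5, 6, 8, 9, 11, 15), so p = 9/19 ≈ 0.473684.
d = −(3/4) ln(1 − 4p/3) = −0.75 ln(1 − 0.631579) = −0.75 ln(0.368421)
  = −0.75 × (-0.998529) = 0.748897 substitutions/site.

0.75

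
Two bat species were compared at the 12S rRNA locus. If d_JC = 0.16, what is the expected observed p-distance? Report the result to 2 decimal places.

0.14

p = (3/4)(1 − e^(−4d/3)) = 0.75 × (1 − e^(-0.213333)) = 0.75 × (1 − 0.807887) = 0.144085.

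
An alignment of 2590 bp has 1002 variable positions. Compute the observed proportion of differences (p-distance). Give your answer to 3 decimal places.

0.387

p = 1002/2590 = 0.386872… ≈ 0.387 (to 3 d.p.).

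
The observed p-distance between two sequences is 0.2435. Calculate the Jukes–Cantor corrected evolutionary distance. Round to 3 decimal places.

0.294

d = −(3/4) ln(1 − 4p/3) = −0.75 ln(1 − 0.324667) = −0.75 ln(0.675333)
  = −0.75 × (-0.392549) = 0.294412 substitutions/site.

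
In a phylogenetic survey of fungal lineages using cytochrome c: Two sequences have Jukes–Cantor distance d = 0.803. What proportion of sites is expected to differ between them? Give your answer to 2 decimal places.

p = (3/4)(1 − e^(−4d/3)) = 0.75 × (1 − e^(-1.070667)) = 0.75 × (1 − 0.342780) = 0.492915.

0.49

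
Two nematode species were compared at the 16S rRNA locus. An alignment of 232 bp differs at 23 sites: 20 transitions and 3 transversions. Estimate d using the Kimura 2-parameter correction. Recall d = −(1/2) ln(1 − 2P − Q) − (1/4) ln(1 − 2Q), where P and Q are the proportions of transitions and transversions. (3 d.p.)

0.109

P = 20/232 ≈ 0.086207 and Q = 3/232 ≈ 0.012931.
Under the Kimura two-parameter model, d = −½ ln(1 − 2P − Q) − ¼ ln(1 − 2Q).
1 − 2P − Q = 0.814655, giving −½ ln(0.814655) = 0.102495.
1 − 2Q = 0.974138, giving −¼ ln(0.974138) = 0.006551.
d = 0.102495 + 0.006551 = 0.109046.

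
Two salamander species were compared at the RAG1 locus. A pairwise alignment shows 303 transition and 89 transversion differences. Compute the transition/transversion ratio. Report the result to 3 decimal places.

3.404

R = 303/89 = 3.404494… ≈ 3.404 (to 3 d.p.).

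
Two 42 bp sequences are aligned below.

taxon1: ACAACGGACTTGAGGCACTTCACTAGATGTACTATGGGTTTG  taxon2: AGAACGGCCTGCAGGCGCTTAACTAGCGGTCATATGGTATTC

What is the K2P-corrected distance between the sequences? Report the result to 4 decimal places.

0.4146

Of 42 sites, 1 differences are transitions and 12 are transversions, so P = 1/42 ≈ 0.02381 and Q = 12/42 ≈ 0.285714.
Under the Kimura two-parameter model, d = −½ ln(1 − 2P − Q) − ¼ ln(1 − 2Q).
1 − 2P − Q = 0.666666, giving −½ ln(0.666666) = 0.202733.
1 − 2Q = 0.428572, giving −¼ ln(0.428572) = 0.211824.
d = 0.202733 + 0.211824 = 0.414557.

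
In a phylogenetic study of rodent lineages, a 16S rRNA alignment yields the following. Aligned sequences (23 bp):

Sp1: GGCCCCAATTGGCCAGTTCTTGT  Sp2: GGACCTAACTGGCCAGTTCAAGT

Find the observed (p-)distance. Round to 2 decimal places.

The sequences differ at 5 of 23 positions (sites 3, 6, 9, 20, 21).
p = 5/23 = 0.217391… ≈ 0.22 (to 2 d.p.).

0.22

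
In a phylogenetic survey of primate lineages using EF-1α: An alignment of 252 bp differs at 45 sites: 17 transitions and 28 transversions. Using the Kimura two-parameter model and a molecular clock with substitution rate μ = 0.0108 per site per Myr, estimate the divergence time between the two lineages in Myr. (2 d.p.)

P = 17/252 ≈ 0.06746 and Q = 28/252 ≈ 0.111111.
Under the Kimura two-parameter model, d = −½ ln(1 − 2P − Q) − ¼ ln(1 − 2Q).
1 − 2P − Q = 0.753969, giving −½ ln(0.753969) = 0.141202.
1 − 2Q = 0.777778, giving −¼ ln(0.777778) = 0.062829.
d = 0.141202 + 0.062829 = 0.204031.
Under a molecular clock d = 2μt, so t = d/(2μ) = 0.204031 / (2 × 0.0108) = 9.45 Myr.

9.45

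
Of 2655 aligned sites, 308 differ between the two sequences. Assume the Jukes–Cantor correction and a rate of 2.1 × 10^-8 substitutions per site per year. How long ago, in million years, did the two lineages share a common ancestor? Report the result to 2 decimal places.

3.00

p = 308/2655 ≈ 0.116008.
d = −(3/4) ln(1 − 4p/3) = −0.75 ln(1 − 0.154677) = −0.75 ln(0.845323)
  = −0.75 × (-0.168036) = 0.126027 substitutions/site.
Under a molecular clock d = 2μt, so t = d/(2μ) = 0.126027 / (2 × 2.1 × 10^-8) = 3.00 million years.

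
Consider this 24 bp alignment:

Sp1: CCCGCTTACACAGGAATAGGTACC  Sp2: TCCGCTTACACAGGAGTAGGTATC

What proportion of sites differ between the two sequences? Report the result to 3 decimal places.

The sequences differ at 3 of 24 positions (sites 1, 16, 23).
p = 3/24 = 0.125.

0.125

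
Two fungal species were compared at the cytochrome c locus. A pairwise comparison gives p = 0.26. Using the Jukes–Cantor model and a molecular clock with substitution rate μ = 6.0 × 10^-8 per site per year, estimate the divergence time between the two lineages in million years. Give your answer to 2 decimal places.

2.66

d = −(3/4) ln(1 − 4p/3) = −0.75 ln(1 − 0.346667) = −0.75 ln(0.653333)
  = −0.75 × (-0.425668) = 0.319251 substitutions/site.
Under a molecular clock d = 2μt, so t = d/(2μ) = 0.319251 / (2 × 6.0 × 10^-8) = 2.66 million years.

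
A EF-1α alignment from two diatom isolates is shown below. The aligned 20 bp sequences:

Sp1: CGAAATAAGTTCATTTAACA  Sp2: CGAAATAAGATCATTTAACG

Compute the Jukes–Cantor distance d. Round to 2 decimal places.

The sequences differ at 2 of 20 sites (10, 20), so p = 2/20 = 0.1.
d = −(3/4) ln(1 − 4p/3) = −0.75 ln(1 − 0.133333) = −0.75 ln(0.866667)
  = −0.75 × (-0.143100) = 0.107325 substitutions/site.

0.11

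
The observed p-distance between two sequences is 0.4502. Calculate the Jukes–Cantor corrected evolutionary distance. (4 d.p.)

0.6877

d = −(3/4) ln(1 − 4p/3) = −0.75 ln(1 − 0.600267) = −0.75 ln(0.399733)
  = −0.75 × (-0.916958) = 0.687719 substitutions/site.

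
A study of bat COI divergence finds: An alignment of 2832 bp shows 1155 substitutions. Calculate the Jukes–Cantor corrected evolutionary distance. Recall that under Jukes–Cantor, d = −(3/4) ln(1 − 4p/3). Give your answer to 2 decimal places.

p = 1155/2832 ≈ 0.407839.
d = −(3/4) ln(1 − 4p/3) = −0.75 ln(1 − 0.543785) = −0.75 ln(0.456215)
  = −0.75 × (-0.784791) = 0.588593 substitutions/site.

0.59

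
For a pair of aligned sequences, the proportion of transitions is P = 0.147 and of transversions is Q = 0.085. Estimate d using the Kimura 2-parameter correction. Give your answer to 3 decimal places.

0.285

Under the Kimura two-parameter model, d = −½ ln(1 − 2P − Q) − ¼ ln(1 − 2Q).
1 − 2P − Q = 0.621, giving −½ ln(0.621) = 0.238212.
1 − 2Q = 0.83, giving −¼ ln(0.83) = 0.046582.
d = 0.238212 + 0.046582 = 0.284794.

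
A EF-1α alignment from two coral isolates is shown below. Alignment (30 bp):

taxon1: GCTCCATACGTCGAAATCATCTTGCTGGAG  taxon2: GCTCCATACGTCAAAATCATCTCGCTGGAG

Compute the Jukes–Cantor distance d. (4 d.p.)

0.0698

The sequences differ at 2 of 30 sites (13, 23), so p = 2/30 ≈ 0.066667.
d = −(3/4) ln(1 − 4p/3) = −0.75 ln(1 − 0.088889) = −0.75 ln(0.911111)
  = −0.75 × (-0.093091) = 0.069818 substitutions/site.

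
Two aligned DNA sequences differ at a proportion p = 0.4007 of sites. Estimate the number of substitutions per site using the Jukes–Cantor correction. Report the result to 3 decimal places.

0.573

d = −(3/4) ln(1 − 4p/3) = −0.75 ln(1 − 0.534267) = −0.75 ln(0.465733)
  = −0.75 × (-0.764143) = 0.573107 substitutions/site.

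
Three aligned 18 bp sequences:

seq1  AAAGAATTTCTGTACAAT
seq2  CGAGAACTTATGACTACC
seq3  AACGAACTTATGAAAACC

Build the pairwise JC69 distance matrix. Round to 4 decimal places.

d(seq1,seq2) = 0.8240, d(seq1,seq3) = 0.5482, d(seq2,seq3) = 0.3470

seq1–seq2: 9/18 sites differ → p = 0.5, d = −0.75 ln(1 − 0.666667) = 0.823960 ≈ 0.8240.
seq1–seq3: 7/18 sites differ → p ≈ 0.388889, d = −0.75 ln(1 − 0.518519) = 0.548166 ≈ 0.5482.
seq2–seq3: 5/18 sites differ → p ≈ 0.277778, d = −0.75 ln(1 − 0.370371) = 0.346968 ≈ 0.3470.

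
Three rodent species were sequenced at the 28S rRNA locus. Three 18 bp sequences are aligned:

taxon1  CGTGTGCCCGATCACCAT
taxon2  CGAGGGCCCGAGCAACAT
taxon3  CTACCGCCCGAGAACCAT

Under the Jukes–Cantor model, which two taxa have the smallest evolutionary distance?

taxon1–taxon2: 4/18 differ, p = 0.222, d = 0.264.
taxon1–taxon3: 6/18 differ, p = 0.333, d = 0.441.
taxon2–taxon3: 5/18 differ, p = 0.278, d = 0.347.
The smallest distance is between taxon1 and taxon2.

taxon1 and taxon2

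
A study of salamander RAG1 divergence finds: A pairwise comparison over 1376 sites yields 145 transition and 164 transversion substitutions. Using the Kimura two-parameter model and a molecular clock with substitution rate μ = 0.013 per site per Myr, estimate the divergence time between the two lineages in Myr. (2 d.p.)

P = 145/1376 ≈ 0.105378 and Q = 164/1376 ≈ 0.119186.
Under the Kimura two-parameter model, d = −½ ln(1 − 2P − Q) − ¼ ln(1 − 2Q).
1 − 2P − Q = 0.670058, giving −½ ln(0.670058) = 0.200196.
1 − 2Q = 0.761628, giving −¼ ln(0.761628) = 0.068074.
d = 0.200196 + 0.068074 = 0.268270.
Under a molecular clock d = 2μt, so t = d/(2μ) = 0.268270 / (2 × 0.013) = 10.32 Myr.

10.32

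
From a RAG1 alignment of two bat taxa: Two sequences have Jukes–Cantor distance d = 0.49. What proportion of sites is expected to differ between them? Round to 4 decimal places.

p = (3/4)(1 − e^(−4d/3)) = 0.75 × (1 − e^(-0.653333)) = 0.75 × (1 − 0.520309) = 0.359768.

0.3598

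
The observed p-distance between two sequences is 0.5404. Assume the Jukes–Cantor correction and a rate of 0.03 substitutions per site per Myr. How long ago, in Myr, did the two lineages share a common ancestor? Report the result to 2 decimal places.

d = −(3/4) ln(1 − 4p/3) = −0.75 ln(1 − 0.720533) = −0.75 ln(0.279467)
  = −0.75 × (-1.274871) = 0.956153 substitutions/site.
Under a molecular clock d = 2μt, so t = d/(2μ) = 0.956153 / (2 × 0.03) = 15.94 Myr.

15.94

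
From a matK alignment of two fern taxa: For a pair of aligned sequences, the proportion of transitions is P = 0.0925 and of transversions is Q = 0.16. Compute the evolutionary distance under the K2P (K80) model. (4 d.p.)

0.3080

Under the Kimura two-parameter model, d = −½ ln(1 − 2P − Q) − ¼ ln(1 − 2Q).
1 − 2P − Q = 0.655, giving −½ ln(0.655) = 0.211560.
1 − 2Q = 0.68, giving −¼ ln(0.68) = 0.096416.
d = 0.211560 + 0.096416 = 0.307976.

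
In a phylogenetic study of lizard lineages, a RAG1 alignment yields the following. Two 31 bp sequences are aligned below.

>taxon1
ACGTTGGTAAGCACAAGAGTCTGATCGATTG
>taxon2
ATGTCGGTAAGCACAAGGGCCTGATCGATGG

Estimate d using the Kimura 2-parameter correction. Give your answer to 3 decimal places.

0.188

Of 31 sites, 4 differences are transitions and 1 are transversions, so P = 4/31 ≈ 0.129032 and Q = 1/31 ≈ 0.032258.
Under the Kimura two-parameter model, d = −½ ln(1 − 2P − Q) − ¼ ln(1 − 2Q).
1 − 2P − Q = 0.709678, giving −½ ln(0.709678) = 0.171472.
1 − 2Q = 0.935484, giving −¼ ln(0.935484) = 0.016673.
d = 0.171472 + 0.016673 = 0.188145.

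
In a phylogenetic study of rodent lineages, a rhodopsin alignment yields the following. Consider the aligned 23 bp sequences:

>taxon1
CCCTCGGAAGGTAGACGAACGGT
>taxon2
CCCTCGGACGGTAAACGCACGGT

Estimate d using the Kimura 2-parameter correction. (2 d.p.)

0.14

Of 23 sites, 1 differences are transitions and 2 are transversions, so P = 1/23 ≈ 0.043478 and Q = 2/23 ≈ 0.086957.
Under the Kimura two-parameter model, d = −½ ln(1 − 2P − Q) − ¼ ln(1 − 2Q).
1 − 2P − Q = 0.826087, giving −½ ln(0.826087) = 0.095528.
1 − 2Q = 0.826086, giving −¼ ln(0.826086) = 0.047764.
d = 0.095528 + 0.047764 = 0.143292.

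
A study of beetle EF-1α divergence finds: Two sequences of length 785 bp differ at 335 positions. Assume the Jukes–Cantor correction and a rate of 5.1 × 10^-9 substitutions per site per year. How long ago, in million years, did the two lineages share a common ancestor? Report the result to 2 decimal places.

p = 335/785 ≈ 0.426752.
d = −(3/4) ln(1 − 4p/3) = −0.75 ln(1 − 0.569003) = −0.75 ln(0.430997)
  = −0.75 × (-0.841654) = 0.631241 substitutions/site.
Under a molecular clock d = 2μt, so t = d/(2μ) = 0.631241 / (2 × 5.1 × 10^-9) = 61.89 million years.

61.89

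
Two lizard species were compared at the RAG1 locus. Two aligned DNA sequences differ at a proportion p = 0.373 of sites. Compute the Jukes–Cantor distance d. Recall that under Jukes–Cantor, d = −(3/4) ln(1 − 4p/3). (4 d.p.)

d = −(3/4) ln(1 − 4p/3) = −0.75 ln(1 − 0.497333) = −0.75 ln(0.502667)
  = −0.75 × (-0.687827) = 0.515870 substitutions/site.

0.5159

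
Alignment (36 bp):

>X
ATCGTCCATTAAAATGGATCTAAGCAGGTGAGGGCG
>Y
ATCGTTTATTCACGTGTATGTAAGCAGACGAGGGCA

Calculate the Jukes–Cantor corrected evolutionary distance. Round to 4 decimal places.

0.3470

The sequences differ at 10 of 36 sites (6, 7, 11, 13, 14, 17, 20, 28, 29, 36), so p = 10/36 ≈ 0.277778.
d = −(3/4) ln(1 − 4p/3) = −0.75 ln(1 − 0.370371) = −0.75 ln(0.629629)
  = −0.75 × (-0.462625) = 0.346969 substitutions/site.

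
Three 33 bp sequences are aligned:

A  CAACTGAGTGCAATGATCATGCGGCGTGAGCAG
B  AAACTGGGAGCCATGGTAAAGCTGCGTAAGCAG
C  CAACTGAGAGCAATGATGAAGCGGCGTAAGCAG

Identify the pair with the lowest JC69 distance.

A–B: 9/33 differ, p = 0.273, d = 0.339.
A–C: 4/33 differ, p = 0.121, d = 0.132.
B–C: 6/33 differ, p = 0.182, d = 0.208.
The smallest distance is between A and C.

A and C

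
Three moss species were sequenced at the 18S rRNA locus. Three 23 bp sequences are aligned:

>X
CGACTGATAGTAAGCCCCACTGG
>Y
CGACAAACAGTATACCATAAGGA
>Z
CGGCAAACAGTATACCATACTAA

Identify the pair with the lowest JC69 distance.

X–Y: 10/23 differ, p = 0.435, d = 0.650.
X–Z: 10/23 differ, p = 0.435, d = 0.650.
Y–Z: 4/23 differ, p = 0.174, d = 0.198.
The smallest distance is between Y and Z.

Y and Z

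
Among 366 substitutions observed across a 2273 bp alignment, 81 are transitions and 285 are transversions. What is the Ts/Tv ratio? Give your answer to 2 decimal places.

0.28

R = 81/285 = 0.284210… ≈ 0.28 (to 2 d.p.).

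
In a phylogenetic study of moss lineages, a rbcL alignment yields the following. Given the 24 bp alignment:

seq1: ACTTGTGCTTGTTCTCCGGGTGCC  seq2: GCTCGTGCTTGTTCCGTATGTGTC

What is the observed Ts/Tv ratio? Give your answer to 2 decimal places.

3.00

Transitions are A↔G and C↔T; transversions are all other mismatches.
Transitions: 6. Transversions: 2.
R = 6/2 = 3.00.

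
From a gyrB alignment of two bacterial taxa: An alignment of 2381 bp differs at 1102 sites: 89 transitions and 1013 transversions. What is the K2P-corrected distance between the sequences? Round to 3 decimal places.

P = 89/2381 ≈ 0.037379 and Q = 1013/2381 ≈ 0.425451.
Under the Kimura two-parameter model, d = −½ ln(1 − 2P − Q) − ¼ ln(1 − 2Q).
1 − 2P − Q = 0.499791, giving −½ ln(0.499791) = 0.346783.
1 − 2Q = 0.149098, giving −¼ ln(0.149098) = 0.475788.
d = 0.346783 + 0.475788 = 0.822571.

0.823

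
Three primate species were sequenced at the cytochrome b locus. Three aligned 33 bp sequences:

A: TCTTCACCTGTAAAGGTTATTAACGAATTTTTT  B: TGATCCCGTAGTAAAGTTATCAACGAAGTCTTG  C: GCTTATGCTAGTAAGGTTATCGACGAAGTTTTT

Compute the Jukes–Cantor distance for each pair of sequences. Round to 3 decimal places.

A–B: 12/33 sites differ → p ≈ 0.363636, d = −0.75 ln(1 − 0.484848) = 0.497470 ≈ 0.497.
A–C: 10/33 sites differ → p ≈ 0.30303, d = −0.75 ln(1 − 0.40404) = 0.388186 ≈ 0.388.
B–C: 11/33 sites differ → p ≈ 0.333333, d = −0.75 ln(1 − 0.444444) = 0.440839 ≈ 0.441.

d(A,B) = 0.497, d(A,C) = 0.388, d(B,C) = 0.441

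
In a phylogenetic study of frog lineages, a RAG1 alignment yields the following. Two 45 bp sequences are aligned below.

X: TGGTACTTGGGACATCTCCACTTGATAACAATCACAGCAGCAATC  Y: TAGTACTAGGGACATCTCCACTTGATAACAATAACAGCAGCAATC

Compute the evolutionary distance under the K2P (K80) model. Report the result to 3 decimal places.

Of 45 sites, 1 differences are transitions and 2 are transversions, so P = 1/45 ≈ 0.022222 and Q = 2/45 ≈ 0.044444.
Under the Kimura two-parameter model, d = −½ ln(1 − 2P − Q) − ¼ ln(1 − 2Q).
1 − 2P − Q = 0.911112, giving −½ ln(0.911112) = 0.046545.
1 − 2Q = 0.911112, giving −¼ ln(0.911112) = 0.023272.
d = 0.046545 + 0.023272 = 0.069817.

0.070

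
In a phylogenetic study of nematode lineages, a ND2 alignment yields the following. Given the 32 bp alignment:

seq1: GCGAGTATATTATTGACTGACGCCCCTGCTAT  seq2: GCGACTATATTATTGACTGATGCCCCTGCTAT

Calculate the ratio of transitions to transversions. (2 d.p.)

Transitions are A↔G and C↔T; transversions are all other mismatches.
Transitions: 1. Transversions: 1.
R = 1/1 = 1.00.

1.00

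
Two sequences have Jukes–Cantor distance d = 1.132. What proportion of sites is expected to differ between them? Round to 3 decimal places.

0.584

p = (3/4)(1 − e^(−4d/3)) = 0.75 × (1 − e^(-1.509333)) = 0.75 × (1 − 0.221057) = 0.584207.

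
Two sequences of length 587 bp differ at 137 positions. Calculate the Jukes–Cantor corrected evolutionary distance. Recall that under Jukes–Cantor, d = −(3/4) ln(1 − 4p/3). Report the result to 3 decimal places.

0.280

p = 137/587 ≈ 0.23339.
d = −(3/4) ln(1 − 4p/3) = −0.75 ln(1 − 0.311187) = −0.75 ln(0.688813)
  = −0.75 × (-0.372785) = 0.279589 substitutions/site.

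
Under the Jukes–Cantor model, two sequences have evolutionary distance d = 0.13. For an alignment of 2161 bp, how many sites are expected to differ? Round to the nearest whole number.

258

Invert JC69: p = (3/4)(1 − e^(−4d/3)) = 0.75 × (1 − e^(-0.173333)) = 0.75 × (1 − 0.840858) = 0.119357.
Expected differing sites = pL ≈ 0.119357 × 2161 = 257.930477 ≈ 258.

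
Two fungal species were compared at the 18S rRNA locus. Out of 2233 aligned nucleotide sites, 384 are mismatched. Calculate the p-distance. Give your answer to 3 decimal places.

p = 384/2233 = 0.171965… ≈ 0.172 (to 3 d.p.).

0.172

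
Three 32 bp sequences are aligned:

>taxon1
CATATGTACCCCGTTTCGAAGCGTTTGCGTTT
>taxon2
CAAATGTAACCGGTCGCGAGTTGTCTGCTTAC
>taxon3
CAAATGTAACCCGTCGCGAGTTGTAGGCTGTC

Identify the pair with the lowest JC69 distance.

taxon1–taxon2: 12/32 differ, p = 0.375, d = 0.520.
taxon1–taxon3: 12/32 differ, p = 0.375, d = 0.520.
taxon2–taxon3: 5/32 differ, p = 0.156, d = 0.175.
The smallest distance is between taxon2 and taxon3.

taxon2 and taxon3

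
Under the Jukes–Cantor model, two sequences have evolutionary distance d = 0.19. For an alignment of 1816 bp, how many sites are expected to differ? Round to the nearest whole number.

305

Invert JC69: p = (3/4)(1 − e^(−4d/3)) = 0.75 × (1 − e^(-0.253333)) = 0.75 × (1 − 0.776209) = 0.167843.
Expected differing sites = pL ≈ 0.167843 × 1816 = 304.802888 ≈ 305.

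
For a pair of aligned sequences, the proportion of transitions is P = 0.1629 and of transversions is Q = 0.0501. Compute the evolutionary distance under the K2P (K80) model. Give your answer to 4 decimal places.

0.2621

Under the Kimura two-parameter model, d = −½ ln(1 − 2P − Q) − ¼ ln(1 − 2Q).
1 − 2P − Q = 0.6241, giving −½ ln(0.6241) = 0.235722.
1 − 2Q = 0.8998, giving −¼ ln(0.8998) = 0.026396.
d = 0.235722 + 0.026396 = 0.262118.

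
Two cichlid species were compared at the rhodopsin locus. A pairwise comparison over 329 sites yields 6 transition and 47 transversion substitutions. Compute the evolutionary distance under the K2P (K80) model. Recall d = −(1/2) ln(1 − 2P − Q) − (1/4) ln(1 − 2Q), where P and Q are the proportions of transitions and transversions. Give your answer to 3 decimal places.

0.183

P = 6/329 ≈ 0.018237 and Q = 47/329 ≈ 0.142857.
Under the Kimura two-parameter model, d = −½ ln(1 − 2P − Q) − ¼ ln(1 − 2Q).
1 − 2P − Q = 0.820669, giving −½ ln(0.820669) = 0.098818.
1 − 2Q = 0.714286, giving −¼ ln(0.714286) = 0.084118.
d = 0.098818 + 0.084118 = 0.182936.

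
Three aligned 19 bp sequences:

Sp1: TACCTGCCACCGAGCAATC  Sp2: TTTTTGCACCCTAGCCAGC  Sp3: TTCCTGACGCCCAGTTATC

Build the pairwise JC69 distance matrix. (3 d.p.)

Sp1–Sp2: 8/19 sites differ → p ≈ 0.421053, d = −0.75 ln(1 − 0.561404) = 0.618132 ≈ 0.618.
Sp1–Sp3: 6/19 sites differ → p ≈ 0.315789, d = −0.75 ln(1 − 0.421052) = 0.409907 ≈ 0.410.
Sp2–Sp3: 9/19 sites differ → p ≈ 0.473684, d = −0.75 ln(1 − 0.631579) = 0.748897 ≈ 0.749.

d(Sp1,Sp2) = 0.618, d(Sp1,Sp3) = 0.410, d(Sp2,Sp3) = 0.749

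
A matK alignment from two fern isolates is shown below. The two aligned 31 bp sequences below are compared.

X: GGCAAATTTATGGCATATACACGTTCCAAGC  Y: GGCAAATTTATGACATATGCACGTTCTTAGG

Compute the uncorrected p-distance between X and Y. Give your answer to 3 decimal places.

The sequences differ at 5 of 31 positions (sites 13, 19, 27, 28, 31).
p = 5/31 = 0.161290… ≈ 0.161 (to 3 d.p.).

0.161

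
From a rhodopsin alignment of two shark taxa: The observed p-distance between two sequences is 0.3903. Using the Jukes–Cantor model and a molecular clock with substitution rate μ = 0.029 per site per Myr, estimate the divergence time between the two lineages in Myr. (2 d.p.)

d = −(3/4) ln(1 − 4p/3) = −0.75 ln(1 − 0.5204) = −0.75 ln(0.4796)
  = −0.75 × (-0.734803) = 0.551102 substitutions/site.
Under a molecular clock d = 2μt, so t = d/(2μ) = 0.551102 / (2 × 0.029) = 9.50 Myr.

9.50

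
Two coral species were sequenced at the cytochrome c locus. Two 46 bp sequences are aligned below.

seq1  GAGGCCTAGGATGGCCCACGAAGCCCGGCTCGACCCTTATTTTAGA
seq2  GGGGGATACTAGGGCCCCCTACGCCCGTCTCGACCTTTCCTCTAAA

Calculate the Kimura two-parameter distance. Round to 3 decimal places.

0.428

Of 46 sites, 5 differences are transitions and 10 are transversions, so P = 5/46 ≈ 0.108696 and Q = 10/46 ≈ 0.217391.
Under the Kimura two-parameter model, d = −½ ln(1 − 2P − Q) − ¼ ln(1 − 2Q).
1 − 2P − Q = 0.565217, giving −½ ln(0.565217) = 0.285273.
1 − 2Q = 0.565218, giving −¼ ln(0.565218) = 0.142636.
d = 0.285273 + 0.142636 = 0.427909.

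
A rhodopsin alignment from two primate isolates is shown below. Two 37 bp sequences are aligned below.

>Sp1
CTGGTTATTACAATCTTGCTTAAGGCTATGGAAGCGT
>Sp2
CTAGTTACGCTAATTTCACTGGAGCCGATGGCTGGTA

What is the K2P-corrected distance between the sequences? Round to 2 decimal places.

Of 37 sites, 7 differences are transitions and 10 are transversions, so P = 7/37 ≈ 0.189189 and Q = 10/37 ≈ 0.27027.
Under the Kimura two-parameter model, d = −½ ln(1 − 2P − Q) − ¼ ln(1 − 2Q).
1 − 2P − Q = 0.351352, giving −½ ln(0.351352) = 0.522983.
1 − 2Q = 0.45946, giving −¼ ln(0.45946) = 0.194426.
d = 0.522983 + 0.194426 = 0.717409.

0.72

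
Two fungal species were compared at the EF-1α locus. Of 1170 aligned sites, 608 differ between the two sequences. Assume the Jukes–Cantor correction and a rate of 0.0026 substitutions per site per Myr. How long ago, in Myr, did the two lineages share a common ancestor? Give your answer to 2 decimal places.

p = 608/1170 ≈ 0.519658.
d = −(3/4) ln(1 − 4p/3) = −0.75 ln(1 − 0.692877) = −0.75 ln(0.307123)
  = −0.75 × (-1.180507) = 0.885380 substitutions/site.
Under a molecular clock d = 2μt, so t = d/(2μ) = 0.885380 / (2 × 0.0026) = 170.27 Myr.

170.27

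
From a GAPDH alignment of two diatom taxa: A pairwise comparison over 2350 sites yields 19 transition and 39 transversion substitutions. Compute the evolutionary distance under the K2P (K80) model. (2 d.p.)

P = 19/2350 ≈ 0.008085 and Q = 39/2350 ≈ 0.016596.
Under the Kimura two-parameter model, d = −½ ln(1 − 2P − Q) − ¼ ln(1 − 2Q).
1 − 2P − Q = 0.967234, giving −½ ln(0.967234) = 0.016657.
1 − 2Q = 0.966808, giving −¼ ln(0.966808) = 0.008439.
d = 0.016657 + 0.008439 = 0.025096.

0.03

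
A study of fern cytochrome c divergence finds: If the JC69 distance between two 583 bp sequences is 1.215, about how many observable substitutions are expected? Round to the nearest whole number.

Invert JC69: p = (3/4)(1 − e^(−4d/3)) = 0.75 × (1 − e^(-1.62)) = 0.75 × (1 − 0.197899) = 0.601576.
Expected differing sites = pL ≈ 0.601576 × 583 = 350.718808 ≈ 351.

351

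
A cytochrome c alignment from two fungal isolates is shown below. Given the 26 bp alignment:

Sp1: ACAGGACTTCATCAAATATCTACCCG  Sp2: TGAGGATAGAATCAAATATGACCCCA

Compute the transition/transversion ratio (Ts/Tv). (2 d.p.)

Transitions are A↔G and C↔T; transversions are all other mismatches.
Transitions: 2. Transversions: 8.
R = 2/8 = 0.25.

0.25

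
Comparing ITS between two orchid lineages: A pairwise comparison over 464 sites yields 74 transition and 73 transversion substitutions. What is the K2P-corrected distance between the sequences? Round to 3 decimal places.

P = 74/464 ≈ 0.159483 and Q = 73/464 ≈ 0.157328.
Under the Kimura two-parameter model, d = −½ ln(1 − 2P − Q) − ¼ ln(1 − 2Q).
1 − 2P − Q = 0.523706, giving −½ ln(0.523706) = 0.323412.
1 − 2Q = 0.685344, giving −¼ ln(0.685344) = 0.094459.
d = 0.323412 + 0.094459 = 0.417871.

0.418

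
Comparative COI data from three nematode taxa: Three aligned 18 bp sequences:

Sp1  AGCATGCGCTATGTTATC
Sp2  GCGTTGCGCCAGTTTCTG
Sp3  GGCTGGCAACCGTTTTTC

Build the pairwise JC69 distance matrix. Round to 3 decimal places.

d(Sp1,Sp2) = 0.824, d(Sp1,Sp3) = 1.012, d(Sp2,Sp3) = 0.673

Sp1–Sp2: 9/18 sites differ → p = 0.5, d = −0.75 ln(1 − 0.666667) = 0.823960 ≈ 0.824.
Sp1–Sp3: 10/18 sites differ → p ≈ 0.555556, d = −0.75 ln(1 − 0.740741) = 1.012446 ≈ 1.012.
Sp2–Sp3: 8/18 sites differ → p ≈ 0.444444, d = −0.75 ln(1 − 0.592592) = 0.673455 ≈ 0.673.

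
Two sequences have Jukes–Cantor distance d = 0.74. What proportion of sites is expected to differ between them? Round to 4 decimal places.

0.4704

p = (3/4)(1 − e^(−4d/3)) = 0.75 × (1 − e^(-0.986667)) = 0.75 × (1 − 0.372817) = 0.470387.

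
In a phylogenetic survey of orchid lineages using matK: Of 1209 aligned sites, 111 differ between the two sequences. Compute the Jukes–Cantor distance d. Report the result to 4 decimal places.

0.0979

p = 111/1209 ≈ 0.091811.
d = −(3/4) ln(1 − 4p/3) = −0.75 ln(1 − 0.122415) = −0.75 ln(0.877585)
  = −0.75 × (-0.130581) = 0.097936 substitutions/site.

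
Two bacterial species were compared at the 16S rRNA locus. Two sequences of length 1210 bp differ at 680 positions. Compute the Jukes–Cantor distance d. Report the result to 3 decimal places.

p = 680/1210 ≈ 0.561983.
d = −(3/4) ln(1 − 4p/3) = −0.75 ln(1 − 0.749311) = −0.75 ln(0.250689)
  = −0.75 × (-1.383542) = 1.037657 substitutions/site.

1.038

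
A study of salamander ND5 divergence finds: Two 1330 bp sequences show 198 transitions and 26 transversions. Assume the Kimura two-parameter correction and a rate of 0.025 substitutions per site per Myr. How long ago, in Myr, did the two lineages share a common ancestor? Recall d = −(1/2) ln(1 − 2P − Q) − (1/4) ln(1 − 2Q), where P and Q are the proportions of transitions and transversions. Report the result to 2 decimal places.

4.02

P = 198/1330 ≈ 0.148872 and Q = 26/1330 ≈ 0.019549.
Under the Kimura two-parameter model, d = −½ ln(1 − 2P − Q) − ¼ ln(1 − 2Q).
1 − 2P − Q = 0.682707, giving −½ ln(0.682707) = 0.190845.
1 − 2Q = 0.960902, giving −¼ ln(0.960902) = 0.009971.
d = 0.190845 + 0.009971 = 0.200816.
Under a molecular clock d = 2μt, so t = d/(2μ) = 0.200816 / (2 × 0.025) = 4.02 Myr.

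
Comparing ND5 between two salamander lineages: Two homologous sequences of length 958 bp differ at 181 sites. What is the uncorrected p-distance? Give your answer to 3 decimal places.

p = 181/958 = 0.188935… ≈ 0.189 (to 3 d.p.).

0.189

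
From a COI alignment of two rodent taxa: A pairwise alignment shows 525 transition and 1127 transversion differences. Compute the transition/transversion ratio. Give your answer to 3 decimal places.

R = 525/1127 = 0.465838… ≈ 0.466 (to 3 d.p.).

0.466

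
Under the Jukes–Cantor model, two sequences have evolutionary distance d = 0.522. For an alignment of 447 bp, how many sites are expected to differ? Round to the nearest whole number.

Invert JC69: p = (3/4)(1 − e^(−4d/3)) = 0.75 × (1 − e^(-0.696)) = 0.75 × (1 − 0.498576) = 0.376068.
Expected differing sites = pL ≈ 0.376068 × 447 = 168.102396 ≈ 168.

168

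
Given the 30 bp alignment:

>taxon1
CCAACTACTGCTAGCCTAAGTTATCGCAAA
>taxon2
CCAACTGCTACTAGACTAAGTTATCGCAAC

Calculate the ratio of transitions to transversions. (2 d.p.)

1.00

Transitions are A↔G and C↔T; transversions are all other mismatches.
Transitions: 2. Transversions: 2.
R = 2/2 = 1.00.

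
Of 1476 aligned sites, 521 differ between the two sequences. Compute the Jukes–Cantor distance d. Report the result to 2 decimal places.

p = 521/1476 ≈ 0.352981.
d = −(3/4) ln(1 − 4p/3) = −0.75 ln(1 − 0.470641) = −0.75 ln(0.529359)
  = −0.75 × (-0.636088) = 0.477066 substitutions/site.

0.48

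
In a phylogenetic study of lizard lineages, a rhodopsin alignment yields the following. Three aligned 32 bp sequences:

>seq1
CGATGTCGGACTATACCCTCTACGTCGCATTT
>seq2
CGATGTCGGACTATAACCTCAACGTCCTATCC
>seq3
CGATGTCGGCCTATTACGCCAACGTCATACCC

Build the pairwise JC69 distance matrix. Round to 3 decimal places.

seq1–seq2: 6/32 sites differ → p = 0.1875, d = −0.75 ln(1 − 0.25) = 0.215762 ≈ 0.216.
seq1–seq3: 11/32 sites differ → p = 0.34375, d = −0.75 ln(1 − 0.458333) = 0.459828 ≈ 0.460.
seq2–seq3: 6/32 sites differ → p = 0.1875, d = −0.75 ln(1 − 0.25) = 0.215762 ≈ 0.216.

d(seq1,seq2) = 0.216, d(seq1,seq3) = 0.460, d(seq2,seq3) = 0.216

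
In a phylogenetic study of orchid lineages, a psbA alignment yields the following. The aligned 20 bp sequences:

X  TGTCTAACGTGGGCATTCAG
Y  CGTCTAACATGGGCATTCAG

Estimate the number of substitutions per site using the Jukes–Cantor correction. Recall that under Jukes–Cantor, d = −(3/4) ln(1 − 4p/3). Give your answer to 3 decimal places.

The sequences differ at 2 of 20 sites (1, 9), so p = 2/20 = 0.1.
d = −(3/4) ln(1 − 4p/3) = −0.75 ln(1 − 0.133333) = −0.75 ln(0.866667)
  = −0.75 × (-0.143100) = 0.107325 substitutions/site.

0.107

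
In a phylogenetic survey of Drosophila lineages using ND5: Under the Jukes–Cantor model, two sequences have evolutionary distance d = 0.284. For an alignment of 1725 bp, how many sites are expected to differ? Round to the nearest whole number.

Invert JC69: p = (3/4)(1 − e^(−4d/3)) = 0.75 × (1 − e^(-0.378667)) = 0.75 × (1 − 0.684774) = 0.236420.
Expected differing sites = pL ≈ 0.236420 × 1725 = 407.8245 ≈ 408.

408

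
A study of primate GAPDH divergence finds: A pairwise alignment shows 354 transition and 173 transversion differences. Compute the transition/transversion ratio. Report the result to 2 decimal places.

2.05

R = 354/173 = 2.046242… ≈ 2.05 (to 2 d.p.).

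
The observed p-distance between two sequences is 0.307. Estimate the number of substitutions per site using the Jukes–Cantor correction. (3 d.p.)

0.395

d = −(3/4) ln(1 − 4p/3) = −0.75 ln(1 − 0.409333) = −0.75 ln(0.590667)
  = −0.75 × (-0.526503) = 0.394877 substitutions/site.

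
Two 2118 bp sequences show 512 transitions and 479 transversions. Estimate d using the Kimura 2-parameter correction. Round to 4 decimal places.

P = 512/2118 ≈ 0.241737 and Q = 479/2118 ≈ 0.226157.
Under the Kimura two-parameter model, d = −½ ln(1 − 2P − Q) − ¼ ln(1 − 2Q).
1 − 2P − Q = 0.290369, giving −½ ln(0.290369) = 0.618301.
1 − 2Q = 0.547686, giving −¼ ln(0.547686) = 0.150513.
d = 0.618301 + 0.150513 = 0.768814.

0.7688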